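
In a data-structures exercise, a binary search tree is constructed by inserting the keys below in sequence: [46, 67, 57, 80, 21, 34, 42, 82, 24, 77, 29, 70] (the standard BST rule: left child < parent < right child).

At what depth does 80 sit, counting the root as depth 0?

2

Insert 46: tree is empty, so 46 becomes the root.
Insert 67: 67 > 46 → go right. Place as right child of 46.
Insert 57: 57 > 46 → go right; 57 < 67 → go left. Place as left child of 67.
Insert 80: 80 > 46 → go right; 80 > 67 → go right. Place as right child of 67.
Insert 21: 21 < 46 → go left. Place as left child of 46.
Insert 34: 34 < 46 → go left; 34 > 21 → go right. Place as right child of 21.
Insert 42: 42 < 46 → go left; 42 > 21 → go right; 42 > 34 → go right. Place as right child of 34.
Insert 82: 82 > 46 → go right; 82 > 67 → go right; 82 > 80 → go right. Place as right child of 80.
Insert 24: 24 < 46 → go left; 24 > 21 → go right; 24 < 34 → go left. Place as left child of 34.
Insert 77: 77 > 46 → go right; 77 > 67 → go right; 77 < 80 → go left. Place as left child of 80.
Insert 29: 29 < 46 → go left; 29 > 21 → go right; 29 < 34 → go left; 29 > 24 → go right. Place as right child of 24.
Insert 70: 70 > 46 → go right; 70 > 67 → go right; 70 < 80 → go left; 70 < 77 → go left. Place as left child of 77.

Path to 80: 46 → 67 → 80, which is 2 edges.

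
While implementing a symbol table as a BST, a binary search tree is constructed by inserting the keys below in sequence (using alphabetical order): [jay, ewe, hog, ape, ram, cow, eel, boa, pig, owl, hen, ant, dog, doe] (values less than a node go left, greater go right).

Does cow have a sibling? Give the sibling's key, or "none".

ant

jay: root
ewe: left child of jay (depth 1)
hog: right child of ewe (depth 2)
ape: left child of ewe (depth 2)
ram: right child of jay (depth 1)
cow: right child of ape (depth 3)
eel: right child of cow (depth 4)
boa: left child of cow (depth 4)
pig: left child of ram (depth 2)
owl: left child of pig (depth 3)
hen: left child of hog (depth 3)
ant: left child of ape (depth 3)
dog: left child of eel (depth 5)
doe: left child of dog (depth 6)

cow's parent is ape; the other child of ape is ant.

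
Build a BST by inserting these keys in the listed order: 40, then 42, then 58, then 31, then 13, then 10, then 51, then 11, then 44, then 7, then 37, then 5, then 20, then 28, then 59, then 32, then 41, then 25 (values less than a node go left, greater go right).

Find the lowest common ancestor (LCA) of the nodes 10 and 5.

Insert 40: tree is empty, so 40 becomes the root.
Insert 42: 42 > 40 → go right. Place as right child of 40.
Insert 58: 58 > 40 → go right; 58 > 42 → go right. Place as right child of 42.
Insert 31: 31 < 40 → go left. Place as left child of 40.
Insert 13: 13 < 40 → go left; 13 < 31 → go left. Place as left child of 31.
Insert 10: 10 < 40 → go left; 10 < 31 → go left; 10 < 13 → go left. Place as left child of 13.
Insert 51: 51 > 40 → go right; 51 > 42 → go right; 51 < 58 → go left. Place as left child of 58.
Insert 11: 11 < 40 → go left; 11 < 31 → go left; 11 < 13 → go left; 11 > 10 → go right. Place as right child of 10.
Insert 44: 44 > 40 → go right; 44 > 42 → go right; 44 < 58 → go left; 44 < 51 → go left. Place as left child of 51.
Insert 7: 7 < 40 → go left; 7 < 31 → go left; 7 < 13 → go left; 7 < 10 → go left. Place as left child of 10.
Insert 37: 37 < 40 → go left; 37 > 31 → go right. Place as right child of 31.
Insert 5: 5 < 40 → go left; 5 < 31 → go left; 5 < 13 → go left; 5 < 10 → go left; 5 < 7 → go left. Place as left child of 7.
Insert 20: 20 < 40 → go left; 20 < 31 → go left; 20 > 13 → go right. Place as right child of 13.
Insert 28: 28 < 40 → go left; 28 < 31 → go left; 28 > 13 → go right; 28 > 20 → go right. Place as right child of 20.
Insert 59: 59 > 40 → go right; 59 > 42 → go right; 59 > 58 → go right. Place as right child of 58.
Insert 32: 32 < 40 → go left; 32 > 31 → go right; 32 < 37 → go left. Place as left child of 37.
Insert 41: 41 > 40 → go right; 41 < 42 → go left. Place as left child of 42.
Insert 25: 25 < 40 → go left; 25 < 31 → go left; 25 > 13 → go right; 25 > 20 → go right; 25 < 28 → go left. Place as left child of 28.

Path to 10: 40 → 31 → 13 → 10
Path to 5: 40 → 31 → 13 → 10 → 7 → 5
10 lies on both paths and is an ancestor of the other node.

10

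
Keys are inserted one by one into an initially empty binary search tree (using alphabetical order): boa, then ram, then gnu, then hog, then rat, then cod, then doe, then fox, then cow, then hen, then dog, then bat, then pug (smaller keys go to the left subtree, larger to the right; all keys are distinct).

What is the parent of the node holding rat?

boa: root
ram: right child of boa (depth 1)
gnu: left child of ram (depth 2)
hog: right child of gnu (depth 3)
rat: right child of ram (depth 2)
cod: left child of gnu (depth 3)
doe: right child of cod (depth 4)
fox: right child of doe (depth 5)
cow: left child of doe (depth 5)
hen: left child of hog (depth 4)
dog: left child of fox (depth 6)
bat: left child of boa (depth 1)
pug: right child of hog (depth 4)

ram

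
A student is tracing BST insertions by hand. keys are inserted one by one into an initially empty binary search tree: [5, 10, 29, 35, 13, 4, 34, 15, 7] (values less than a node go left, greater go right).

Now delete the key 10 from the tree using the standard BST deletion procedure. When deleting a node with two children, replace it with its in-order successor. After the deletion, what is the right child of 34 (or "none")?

none

5: root
10: right child of 5 (depth 1)
29: right child of 10 (depth 2)
35: right child of 29 (depth 3)
13: left child of 29 (depth 3)
4: left child of 5 (depth 1)
34: left child of 35 (depth 4)
15: right child of 13 (depth 4)
7: left child of 10 (depth 2)

Delete 10 (two children — replace with in-order successor).
After deletion, 34's right child: none.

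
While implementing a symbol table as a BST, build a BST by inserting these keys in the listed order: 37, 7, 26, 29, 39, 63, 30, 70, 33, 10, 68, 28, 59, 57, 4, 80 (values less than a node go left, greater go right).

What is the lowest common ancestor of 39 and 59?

Insert 37: tree is empty, so 37 becomes the root.
Insert 7: 7 < 37 → go left. Place as left child of 37.
Insert 26: 26 < 37 → go left; 26 > 7 → go right. Place as right child of 7.
Insert 29: 29 < 37 → go left; 29 > 7 → go right; 29 > 26 → go right. Place as right child of 26.
Insert 39: 39 > 37 → go right. Place as right child of 37.
Insert 63: 63 > 37 → go right; 63 > 39 → go right. Place as right child of 39.
Insert 30: 30 < 37 → go left; 30 > 7 → go right; 30 > 26 → go right; 30 > 29 → go right. Place as right child of 29.
Insert 70: 70 > 37 → go right; 70 > 39 → go right; 70 > 63 → go right. Place as right child of 63.
Insert 33: 33 < 37 → go left; 33 > 7 → go right; 33 > 26 → go right; 33 > 29 → go right; 33 > 30 → go right. Place as right child of 30.
Insert 10: 10 < 37 → go left; 10 > 7 → go right; 10 < 26 → go left. Place as left child of 26.
Insert 68: 68 > 37 → go right; 68 > 39 → go right; 68 > 63 → go right; 68 < 70 → go left. Place as left child of 70.
Insert 28: 28 < 37 → go left; 28 > 7 → go right; 28 > 26 → go right; 28 < 29 → go left. Place as left child of 29.
Insert 59: 59 > 37 → go right; 59 > 39 → go right; 59 < 63 → go left. Place as left child of 63.
Insert 57: 57 > 37 → go right; 57 > 39 → go right; 57 < 63 → go left; 57 < 59 → go left. Place as left child of 59.
Insert 4: 4 < 37 → go left; 4 < 7 → go left. Place as left child of 7.
Insert 80: 80 > 37 → go right; 80 > 39 → go right; 80 > 63 → go right; 80 > 70 → go right. Place as right child of 70.

Path to 39: 37 → 39
Path to 59: 37 → 39 → 63 → 59
39 lies on both paths and is an ancestor of the other node.

39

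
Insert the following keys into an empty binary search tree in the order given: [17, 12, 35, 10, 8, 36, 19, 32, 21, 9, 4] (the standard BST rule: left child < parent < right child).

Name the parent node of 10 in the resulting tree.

17: root
12: left child of 17 (depth 1)
35: right child of 17 (depth 1)
10: left child of 12 (depth 2)
8: left child of 10 (depth 3)
36: right child of 35 (depth 2)
19: left child of 35 (depth 2)
32: right child of 19 (depth 3)
21: left child of 32 (depth 4)
9: right child of 8 (depth 4)
4: left child of 8 (depth 4)

12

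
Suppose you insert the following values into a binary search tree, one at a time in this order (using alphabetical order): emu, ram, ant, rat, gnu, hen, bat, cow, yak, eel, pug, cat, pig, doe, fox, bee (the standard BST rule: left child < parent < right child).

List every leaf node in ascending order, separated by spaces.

bee doe fox pig yak

Insert emu: tree is empty, so emu becomes the root.
Insert ram: ram > emu → go right. Place as right child of emu.
Insert ant: ant < emu → go left. Place as left child of emu.
Insert rat: rat > emu → go right; rat > ram → go right. Place as right child of ram.
Insert gnu: gnu > emu → go right; gnu < ram → go left. Place as left child of ram.
Insert hen: hen > emu → go right; hen < ram → go left; hen > gnu → go right. Place as right child of gnu.
Insert bat: bat < emu → go left; bat > ant → go right. Place as right child of ant.
Insert cow: cow < emu → go left; cow > ant → go right; cow > bat → go right. Place as right child of bat.
Insert yak: yak > emu → go right; yak > ram → go right; yak > rat → go right. Place as right child of rat.
Insert eel: eel < emu → go left; eel > ant → go right; eel > bat → go right; eel > cow → go right. Place as right child of cow.
Insert pug: pug > emu → go right; pug < ram → go left; pug > gnu → go right; pug > hen → go right. Place as right child of hen.
Insert cat: cat < emu → go left; cat > ant → go right; cat > bat → go right; cat < cow → go left. Place as left child of cow.
Insert pig: pig > emu → go right; pig < ram → go left; pig > gnu → go right; pig > hen → go right; pig < pug → go left. Place as left child of pug.
Insert doe: doe < emu → go left; doe > ant → go right; doe > bat → go right; doe > cow → go right; doe < eel → go left. Place as left child of eel.
Insert fox: fox > emu → go right; fox < ram → go left; fox < gnu → go left. Place as left child of gnu.
Insert bee: bee < emu → go left; bee > ant → go right; bee > bat → go right; bee < cow → go left; bee < cat → go left. Place as left child of cat.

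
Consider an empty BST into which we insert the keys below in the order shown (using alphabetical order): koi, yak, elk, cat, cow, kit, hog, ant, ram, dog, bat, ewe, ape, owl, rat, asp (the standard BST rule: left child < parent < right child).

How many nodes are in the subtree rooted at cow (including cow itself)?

koi: root
yak: right child of koi (depth 1)
elk: left child of koi (depth 1)
cat: left child of elk (depth 2)
cow: right child of cat (depth 3)
kit: right child of elk (depth 2)
hog: left child of kit (depth 3)
ant: left child of cat (depth 3)
ram: left child of yak (depth 2)
dog: right child of cow (depth 4)
bat: right child of ant (depth 4)
ewe: left child of hog (depth 4)
ape: left child of bat (depth 5)
owl: left child of ram (depth 3)
rat: right child of ram (depth 3)
asp: right child of ape (depth 6)

Subtree rooted at cow contains: cow, dog — 2 nodes.

2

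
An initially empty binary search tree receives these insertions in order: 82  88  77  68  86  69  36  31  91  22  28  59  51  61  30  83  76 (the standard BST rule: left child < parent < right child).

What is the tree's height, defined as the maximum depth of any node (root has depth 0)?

82: root
88: right child of 82 (depth 1)
77: left child of 82 (depth 1)
68: left child of 77 (depth 2)
86: left child of 88 (depth 2)
69: right child of 68 (depth 3)
36: left child of 68 (depth 3)
31: left child of 36 (depth 4)
91: right child of 88 (depth 2)
22: left child of 31 (depth 5)
28: right child of 22 (depth 6)
59: right child of 36 (depth 4)
51: left child of 59 (depth 5)
61: right child of 59 (depth 5)
30: right child of 28 (depth 7)
83: left child of 86 (depth 3)
76: right child of 69 (depth 4)

The deepest node is 30 at depth 7.

7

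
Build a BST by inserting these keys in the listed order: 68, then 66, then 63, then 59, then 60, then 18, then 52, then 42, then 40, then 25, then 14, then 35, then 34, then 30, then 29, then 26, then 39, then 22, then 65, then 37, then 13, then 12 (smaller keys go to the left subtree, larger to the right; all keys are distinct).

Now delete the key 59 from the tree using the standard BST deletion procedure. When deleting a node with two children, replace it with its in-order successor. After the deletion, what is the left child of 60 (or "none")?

68: root
66: left child of 68 (depth 1)
63: left child of 66 (depth 2)
59: left child of 63 (depth 3)
60: right child of 59 (depth 4)
18: left child of 59 (depth 4)
52: right child of 18 (depth 5)
42: left child of 52 (depth 6)
40: left child of 42 (depth 7)
25: left child of 40 (depth 8)
14: left child of 18 (depth 5)
35: right child of 25 (depth 9)
34: left child of 35 (depth 10)
30: left child of 34 (depth 11)
29: left child of 30 (depth 12)
26: left child of 29 (depth 13)
39: right child of 35 (depth 10)
22: left child of 25 (depth 9)
65: right child of 63 (depth 3)
37: left child of 39 (depth 11)
13: left child of 14 (depth 6)
12: left child of 13 (depth 7)

Delete 59 (two children — replace with in-order successor).
After deletion, 60's left child: 18.

18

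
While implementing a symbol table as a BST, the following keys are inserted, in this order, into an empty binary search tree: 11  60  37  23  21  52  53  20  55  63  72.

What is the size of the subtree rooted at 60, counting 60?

10

Insert 11: tree is empty, so 11 becomes the root.
Insert 60: 60 > 11 → go right. Place as right child of 11.
Insert 37: 37 > 11 → go right; 37 < 60 → go left. Place as left child of 60.
Insert 23: 23 > 11 → go right; 23 < 60 → go left; 23 < 37 → go left. Place as left child of 37.
Insert 21: 21 > 11 → go right; 21 < 60 → go left; 21 < 37 → go left; 21 < 23 → go left. Place as left child of 23.
Insert 52: 52 > 11 → go right; 52 < 60 → go left; 52 > 37 → go right. Place as right child of 37.
Insert 53: 53 > 11 → go right; 53 < 60 → go left; 53 > 37 → go right; 53 > 52 → go right. Place as right child of 52.
Insert 20: 20 > 11 → go right; 20 < 60 → go left; 20 < 37 → go left; 20 < 23 → go left; 20 < 21 → go left. Place as left child of 21.
Insert 55: 55 > 11 → go right; 55 < 60 → go left; 55 > 37 → go right; 55 > 52 → go right; 55 > 53 → go right. Place as right child of 53.
Insert 63: 63 > 11 → go right; 63 > 60 → go right. Place as right child of 60.
Insert 72: 72 > 11 → go right; 72 > 60 → go right; 72 > 63 → go right. Place as right child of 63.

Subtree rooted at 60 contains: 60, 37, 23, 21, 20, 52, 53, 55, 63, 72 — 10 nodes.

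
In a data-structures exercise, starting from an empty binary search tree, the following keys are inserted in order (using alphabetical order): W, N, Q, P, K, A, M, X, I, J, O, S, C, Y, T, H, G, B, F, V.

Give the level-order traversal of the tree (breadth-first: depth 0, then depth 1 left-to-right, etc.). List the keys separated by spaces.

Insert W: tree is empty, so W becomes the root.
Insert N: N < W → go left. Place as left child of W.
Insert Q: Q < W → go left; Q > N → go right. Place as right child of N.
Insert P: P < W → go left; P > N → go right; P < Q → go left. Place as left child of Q.
Insert K: K < W → go left; K < N → go left. Place as left child of N.
Insert A: A < W → go left; A < N → go left; A < K → go left. Place as left child of K.
Insert M: M < W → go left; M < N → go left; M > K → go right. Place as right child of K.
Insert X: X > W → go right. Place as right child of W.
Insert I: I < W → go left; I < N → go left; I < K → go left; I > A → go right. Place as right child of A.
Insert J: J < W → go left; J < N → go left; J < K → go left; J > A → go right; J > I → go right. Place as right child of I.
Insert O: O < W → go left; O > N → go right; O < Q → go left; O < P → go left. Place as left child of P.
Insert S: S < W → go left; S > N → go right; S > Q → go right. Place as right child of Q.
Insert C: C < W → go left; C < N → go left; C < K → go left; C > A → go right; C < I → go left. Place as left child of I.
Insert Y: Y > W → go right; Y > X → go right. Place as right child of X.
Insert T: T < W → go left; T > N → go right; T > Q → go right; T > S → go right. Place as right child of S.
Insert H: H < W → go left; H < N → go left; H < K → go left; H > A → go right; H < I → go left; H > C → go right. Place as right child of C.
Insert G: G < W → go left; G < N → go left; G < K → go left; G > A → go right; G < I → go left; G > C → go right; G < H → go left. Place as left child of H.
Insert B: B < W → go left; B < N → go left; B < K → go left; B > A → go right; B < I → go left; B < C → go left. Place as left child of C.
Insert F: F < W → go left; F < N → go left; F < K → go left; F > A → go right; F < I → go left; F > C → go right; F < H → go left; F < G → go left. Place as left child of G.
Insert V: V < W → go left; V > N → go right; V > Q → go right; V > S → go right; V > T → go right. Place as right child of T.

W N X K Q Y A M P S I O T C J V B H G F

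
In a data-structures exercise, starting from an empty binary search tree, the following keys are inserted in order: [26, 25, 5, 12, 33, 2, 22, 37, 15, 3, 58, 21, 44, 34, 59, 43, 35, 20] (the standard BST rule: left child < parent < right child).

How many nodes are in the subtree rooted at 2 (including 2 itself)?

Resulting structure (node: left, right):
  26: L=25, R=33
  25: L=5, R=–
  5: L=2, R=12
  12: L=–, R=22
  33: L=–, R=37
  2: L=–, R=3
  22: L=15, R=–
  37: L=34, R=58
  15: L=–, R=21
  3: L=–, R=–
  58: L=44, R=59
  21: L=20, R=–
  44: L=43, R=–
  34: L=–, R=35
  59: L=–, R=–
  43: L=–, R=–
  35: L=–, R=–
  20: L=–, R=–

Subtree rooted at 2 contains: 2, 3 — 2 nodes.

2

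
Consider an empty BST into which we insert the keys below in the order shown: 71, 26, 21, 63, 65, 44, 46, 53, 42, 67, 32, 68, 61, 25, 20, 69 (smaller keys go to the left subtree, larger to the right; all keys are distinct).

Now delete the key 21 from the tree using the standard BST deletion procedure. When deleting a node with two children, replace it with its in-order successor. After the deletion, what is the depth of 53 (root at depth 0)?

Resulting structure (node: left, right):
  71: L=26, R=–
  26: L=21, R=63
  21: L=20, R=25
  63: L=44, R=65
  65: L=–, R=67
  44: L=42, R=46
  46: L=–, R=53
  53: L=–, R=61
  42: L=32, R=–
  67: L=–, R=68
  32: L=–, R=–
  68: L=–, R=69
  61: L=–, R=–
  25: L=–, R=–
  20: L=–, R=–
  69: L=–, R=–

Delete 21 (two children — replace with in-order successor).
After deletion, path to 53: 71 → 26 → 63 → 44 → 46 → 53.

5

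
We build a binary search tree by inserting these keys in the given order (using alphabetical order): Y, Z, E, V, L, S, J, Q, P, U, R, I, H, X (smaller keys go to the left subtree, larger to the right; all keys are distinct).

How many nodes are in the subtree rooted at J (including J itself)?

Insert Y: tree is empty, so Y becomes the root.
Insert Z: Z > Y → go right. Place as right child of Y.
Insert E: E < Y → go left. Place as left child of Y.
Insert V: V < Y → go left; V > E → go right. Place as right child of E.
Insert L: L < Y → go left; L > E → go right; L < V → go left. Place as left child of V.
Insert S: S < Y → go left; S > E → go right; S < V → go left; S > L → go right. Place as right child of L.
Insert J: J < Y → go left; J > E → go right; J < V → go left; J < L → go left. Place as left child of L.
Insert Q: Q < Y → go left; Q > E → go right; Q < V → go left; Q > L → go right; Q < S → go left. Place as left child of S.
Insert P: P < Y → go left; P > E → go right; P < V → go left; P > L → go right; P < S → go left; P < Q → go left. Place as left child of Q.
Insert U: U < Y → go left; U > E → go right; U < V → go left; U > L → go right; U > S → go right. Place as right child of S.
Insert R: R < Y → go left; R > E → go right; R < V → go left; R > L → go right; R < S → go left; R > Q → go right. Place as right child of Q.
Insert I: I < Y → go left; I > E → go right; I < V → go left; I < L → go left; I < J → go left. Place as left child of J.
Insert H: H < Y → go left; H > E → go right; H < V → go left; H < L → go left; H < J → go left; H < I → go left. Place as left child of I.
Insert X: X < Y → go left; X > E → go right; X > V → go right. Place as right child of V.

Subtree rooted at J contains: J, I, H — 3 nodes.

3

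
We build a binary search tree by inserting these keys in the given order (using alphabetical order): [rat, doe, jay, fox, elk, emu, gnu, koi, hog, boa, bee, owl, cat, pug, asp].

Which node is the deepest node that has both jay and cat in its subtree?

Insert rat: tree is empty, so rat becomes the root.
Insert doe: doe < rat → go left. Place as left child of rat.
Insert jay: jay < rat → go left; jay > doe → go right. Place as right child of doe.
Insert fox: fox < rat → go left; fox > doe → go right; fox < jay → go left. Place as left child of jay.
Insert elk: elk < rat → go left; elk > doe → go right; elk < jay → go left; elk < fox → go left. Place as left child of fox.
Insert emu: emu < rat → go left; emu > doe → go right; emu < jay → go left; emu < fox → go left; emu > elk → go right. Place as right child of elk.
Insert gnu: gnu < rat → go left; gnu > doe → go right; gnu < jay → go left; gnu > fox → go right. Place as right child of fox.
Insert koi: koi < rat → go left; koi > doe → go right; koi > jay → go right. Place as right child of jay.
Insert hog: hog < rat → go left; hog > doe → go right; hog < jay → go left; hog > fox → go right; hog > gnu → go right. Place as right child of gnu.
Insert boa: boa < rat → go left; boa < doe → go left. Place as left child of doe.
Insert bee: bee < rat → go left; bee < doe → go left; bee < boa → go left. Place as left child of boa.
Insert owl: owl < rat → go left; owl > doe → go right; owl > jay → go right; owl > koi → go right. Place as right child of koi.
Insert cat: cat < rat → go left; cat < doe → go left; cat > boa → go right. Place as right child of boa.
Insert pug: pug < rat → go left; pug > doe → go right; pug > jay → go right; pug > koi → go right; pug > owl → go right. Place as right child of owl.
Insert asp: asp < rat → go left; asp < doe → go left; asp < boa → go left; asp < bee → go left. Place as left child of bee.

Path to jay: rat → doe → jay
Path to cat: rat → doe → boa → cat
The paths share a prefix ending at doe, then split left and right.

doe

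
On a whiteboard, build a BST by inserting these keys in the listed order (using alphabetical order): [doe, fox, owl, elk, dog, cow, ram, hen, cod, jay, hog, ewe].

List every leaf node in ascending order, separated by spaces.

Resulting structure (node: left, right):
  doe: L=cow, R=fox
  fox: L=elk, R=owl
  owl: L=hen, R=ram
  elk: L=dog, R=ewe
  dog: L=–, R=–
  cow: L=cod, R=–
  ram: L=–, R=–
  hen: L=–, R=jay
  cod: L=–, R=–
  jay: L=hog, R=–
  hog: L=–, R=–
  ewe: L=–, R=–

cod dog ewe hog ram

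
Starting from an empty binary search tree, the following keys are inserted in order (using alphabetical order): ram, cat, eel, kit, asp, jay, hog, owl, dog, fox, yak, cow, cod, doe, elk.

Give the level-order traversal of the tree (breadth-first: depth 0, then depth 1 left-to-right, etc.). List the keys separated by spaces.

ram: root
cat: left child of ram (depth 1)
eel: right child of cat (depth 2)
kit: right child of eel (depth 3)
asp: left child of cat (depth 2)
jay: left child of kit (depth 4)
hog: left child of jay (depth 5)
owl: right child of kit (depth 4)
dog: left child of eel (depth 3)
fox: left child of hog (depth 6)
yak: right child of ram (depth 1)
cow: left child of dog (depth 4)
cod: left child of cow (depth 5)
doe: right child of cow (depth 5)
elk: left child of fox (depth 7)

ram cat yak asp eel dog kit cow jay owl cod doe hog fox elk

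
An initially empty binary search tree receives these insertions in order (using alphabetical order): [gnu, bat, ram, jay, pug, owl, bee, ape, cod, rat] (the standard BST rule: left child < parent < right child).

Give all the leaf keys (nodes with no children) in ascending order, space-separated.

ape cod owl rat

Insert gnu: tree is empty, so gnu becomes the root.
Insert bat: bat < gnu → go left. Place as left child of gnu.
Insert ram: ram > gnu → go right. Place as right child of gnu.
Insert jay: jay > gnu → go right; jay < ram → go left. Place as left child of ram.
Insert pug: pug > gnu → go right; pug < ram → go left; pug > jay → go right. Place as right child of jay.
Insert owl: owl > gnu → go right; owl < ram → go left; owl > jay → go right; owl < pug → go left. Place as left child of pug.
Insert bee: bee < gnu → go left; bee > bat → go right. Place as right child of bat.
Insert ape: ape < gnu → go left; ape < bat → go left. Place as left child of bat.
Insert cod: cod < gnu → go left; cod > bat → go right; cod > bee → go right. Place as right child of bee.
Insert rat: rat > gnu → go right; rat > ram → go right. Place as right child of ram.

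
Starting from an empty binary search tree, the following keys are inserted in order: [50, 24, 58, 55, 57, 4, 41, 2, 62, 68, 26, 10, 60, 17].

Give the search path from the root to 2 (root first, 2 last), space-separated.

Resulting structure (node: left, right):
  50: L=24, R=58
  24: L=4, R=41
  58: L=55, R=62
  55: L=–, R=57
  57: L=–, R=–
  4: L=2, R=10
  41: L=26, R=–
  2: L=–, R=–
  62: L=60, R=68
  68: L=–, R=–
  26: L=–, R=–
  10: L=–, R=17
  60: L=–, R=–
  17: L=–, R=–

50 24 4 2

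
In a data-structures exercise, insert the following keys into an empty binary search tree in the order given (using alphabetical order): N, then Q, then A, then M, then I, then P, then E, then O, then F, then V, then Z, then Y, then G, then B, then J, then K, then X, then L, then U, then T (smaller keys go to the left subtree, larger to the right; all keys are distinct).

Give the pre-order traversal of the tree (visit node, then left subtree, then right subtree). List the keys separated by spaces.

Insert N: tree is empty, so N becomes the root.
Insert Q: Q > N → go right. Place as right child of N.
Insert A: A < N → go left. Place as left child of N.
Insert M: M < N → go left; M > A → go right. Place as right child of A.
Insert I: I < N → go left; I > A → go right; I < M → go left. Place as left child of M.
Insert P: P > N → go right; P < Q → go left. Place as left child of Q.
Insert E: E < N → go left; E > A → go right; E < M → go left; E < I → go left. Place as left child of I.
Insert O: O > N → go right; O < Q → go left; O < P → go left. Place as left child of P.
Insert F: F < N → go left; F > A → go right; F < M → go left; F < I → go left; F > E → go right. Place as right child of E.
Insert V: V > N → go right; V > Q → go right. Place as right child of Q.
Insert Z: Z > N → go right; Z > Q → go right; Z > V → go right. Place as right child of V.
Insert Y: Y > N → go right; Y > Q → go right; Y > V → go right; Y < Z → go left. Place as left child of Z.
Insert G: G < N → go left; G > A → go right; G < M → go left; G < I → go left; G > E → go right; G > F → go right. Place as right child of F.
Insert B: B < N → go left; B > A → go right; B < M → go left; B < I → go left; B < E → go left. Place as left child of E.
Insert J: J < N → go left; J > A → go right; J < M → go left; J > I → go right. Place as right child of I.
Insert K: K < N → go left; K > A → go right; K < M → go left; K > I → go right; K > J → go right. Place as right child of J.
Insert X: X > N → go right; X > Q → go right; X > V → go right; X < Z → go left; X < Y → go left. Place as left child of Y.
Insert L: L < N → go left; L > A → go right; L < M → go left; L > I → go right; L > J → go right; L > K → go right. Place as right child of K.
Insert U: U > N → go right; U > Q → go right; U < V → go left. Place as left child of V.
Insert T: T > N → go right; T > Q → go right; T < V → go left; T < U → go left. Place as left child of U.

N A M I E B F G J K L Q P O V U T Z Y X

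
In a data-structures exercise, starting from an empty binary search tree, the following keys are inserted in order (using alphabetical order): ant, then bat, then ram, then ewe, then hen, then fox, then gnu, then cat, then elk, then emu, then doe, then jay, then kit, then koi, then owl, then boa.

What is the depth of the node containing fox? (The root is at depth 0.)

5

Insert ant: tree is empty, so ant becomes the root.
Insert bat: bat > ant → go right. Place as right child of ant.
Insert ram: ram > ant → go right; ram > bat → go right. Place as right child of bat.
Insert ewe: ewe > ant → go right; ewe > bat → go right; ewe < ram → go left. Place as left child of ram.
Insert hen: hen > ant → go right; hen > bat → go right; hen < ram → go left; hen > ewe → go right. Place as right child of ewe.
Insert fox: fox > ant → go right; fox > bat → go right; fox < ram → go left; fox > ewe → go right; fox < hen → go left. Place as left child of hen.
Insert gnu: gnu > ant → go right; gnu > bat → go right; gnu < ram → go left; gnu > ewe → go right; gnu < hen → go left; gnu > fox → go right. Place as right child of fox.
Insert cat: cat > ant → go right; cat > bat → go right; cat < ram → go left; cat < ewe → go left. Place as left child of ewe.
Insert elk: elk > ant → go right; elk > bat → go right; elk < ram → go left; elk < ewe → go left; elk > cat → go right. Place as right child of cat.
Insert emu: emu > ant → go right; emu > bat → go right; emu < ram → go left; emu < ewe → go left; emu > cat → go right; emu > elk → go right. Place as right child of elk.
Insert doe: doe > ant → go right; doe > bat → go right; doe < ram → go left; doe < ewe → go left; doe > cat → go right; doe < elk → go left. Place as left child of elk.
Insert jay: jay > ant → go right; jay > bat → go right; jay < ram → go left; jay > ewe → go right; jay > hen → go right. Place as right child of hen.
Insert kit: kit > ant → go right; kit > bat → go right; kit < ram → go left; kit > ewe → go right; kit > hen → go right; kit > jay → go right. Place as right child of jay.
Insert koi: koi > ant → go right; koi > bat → go right; koi < ram → go left; koi > ewe → go right; koi > hen → go right; koi > jay → go right; koi > kit → go right. Place as right child of kit.
Insert owl: owl > ant → go right; owl > bat → go right; owl < ram → go left; owl > ewe → go right; owl > hen → go right; owl > jay → go right; owl > kit → go right; owl > koi → go right. Place as right child of koi.
Insert boa: boa > ant → go right; boa > bat → go right; boa < ram → go left; boa < ewe → go left; boa < cat → go left. Place as left child of cat.

Path to fox: ant → bat → ram → ewe → hen → fox, which is 5 edges.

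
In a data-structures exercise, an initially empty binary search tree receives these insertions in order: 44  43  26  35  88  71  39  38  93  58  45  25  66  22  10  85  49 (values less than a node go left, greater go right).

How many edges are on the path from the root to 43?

1

44: root
43: left child of 44 (depth 1)
26: left child of 43 (depth 2)
35: right child of 26 (depth 3)
88: right child of 44 (depth 1)
71: left child of 88 (depth 2)
39: right child of 35 (depth 4)
38: left child of 39 (depth 5)
93: right child of 88 (depth 2)
58: left child of 71 (depth 3)
45: left child of 58 (depth 4)
25: left child of 26 (depth 3)
66: right child of 58 (depth 4)
22: left child of 25 (depth 4)
10: left child of 22 (depth 5)
85: right child of 71 (depth 3)
49: right child of 45 (depth 5)

Path to 43: 44 → 43, which is 1 edge.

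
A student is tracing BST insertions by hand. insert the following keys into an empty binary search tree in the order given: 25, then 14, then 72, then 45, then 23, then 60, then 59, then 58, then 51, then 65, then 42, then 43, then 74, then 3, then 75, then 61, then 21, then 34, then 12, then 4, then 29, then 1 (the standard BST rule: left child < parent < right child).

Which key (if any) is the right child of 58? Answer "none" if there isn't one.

Insert 25: tree is empty, so 25 becomes the root.
Insert 14: 14 < 25 → go left. Place as left child of 25.
Insert 72: 72 > 25 → go right. Place as right child of 25.
Insert 45: 45 > 25 → go right; 45 < 72 → go left. Place as left child of 72.
Insert 23: 23 < 25 → go left; 23 > 14 → go right. Place as right child of 14.
Insert 60: 60 > 25 → go right; 60 < 72 → go left; 60 > 45 → go right. Place as right child of 45.
Insert 59: 59 > 25 → go right; 59 < 72 → go left; 59 > 45 → go right; 59 < 60 → go left. Place as left child of 60.
Insert 58: 58 > 25 → go right; 58 < 72 → go left; 58 > 45 → go right; 58 < 60 → go left; 58 < 59 → go left. Place as left child of 59.
Insert 51: 51 > 25 → go right; 51 < 72 → go left; 51 > 45 → go right; 51 < 60 → go left; 51 < 59 → go left; 51 < 58 → go left. Place as left child of 58.
Insert 65: 65 > 25 → go right; 65 < 72 → go left; 65 > 45 → go right; 65 > 60 → go right. Place as right child of 60.
Insert 42: 42 > 25 → go right; 42 < 72 → go left; 42 < 45 → go left. Place as left child of 45.
Insert 43: 43 > 25 → go right; 43 < 72 → go left; 43 < 45 → go left; 43 > 42 → go right. Place as right child of 42.
Insert 74: 74 > 25 → go right; 74 > 72 → go right. Place as right child of 72.
Insert 3: 3 < 25 → go left; 3 < 14 → go left. Place as left child of 14.
Insert 75: 75 > 25 → go right; 75 > 72 → go right; 75 > 74 → go right. Place as right child of 74.
Insert 61: 61 > 25 → go right; 61 < 72 → go left; 61 > 45 → go right; 61 > 60 → go right; 61 < 65 → go left. Place as left child of 65.
Insert 21: 21 < 25 → go left; 21 > 14 → go right; 21 < 23 → go left. Place as left child of 23.
Insert 34: 34 > 25 → go right; 34 < 72 → go left; 34 < 45 → go left; 34 < 42 → go left. Place as left child of 42.
Insert 12: 12 < 25 → go left; 12 < 14 → go left; 12 > 3 → go right. Place as right child of 3.
Insert 4: 4 < 25 → go left; 4 < 14 → go left; 4 > 3 → go right; 4 < 12 → go left. Place as left child of 12.
Insert 29: 29 > 25 → go right; 29 < 72 → go left; 29 < 45 → go left; 29 < 42 → go left; 29 < 34 → go left. Place as left child of 34.
Insert 1: 1 < 25 → go left; 1 < 14 → go left; 1 < 3 → go left. Place as left child of 3.

none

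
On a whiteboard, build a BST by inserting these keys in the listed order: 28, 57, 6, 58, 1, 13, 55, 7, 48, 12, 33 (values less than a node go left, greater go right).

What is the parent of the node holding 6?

28

28: root
57: right child of 28 (depth 1)
6: left child of 28 (depth 1)
58: right child of 57 (depth 2)
1: left child of 6 (depth 2)
13: right child of 6 (depth 2)
55: left child of 57 (depth 2)
7: left child of 13 (depth 3)
48: left child of 55 (depth 3)
12: right child of 7 (depth 4)
33: left child of 48 (depth 4)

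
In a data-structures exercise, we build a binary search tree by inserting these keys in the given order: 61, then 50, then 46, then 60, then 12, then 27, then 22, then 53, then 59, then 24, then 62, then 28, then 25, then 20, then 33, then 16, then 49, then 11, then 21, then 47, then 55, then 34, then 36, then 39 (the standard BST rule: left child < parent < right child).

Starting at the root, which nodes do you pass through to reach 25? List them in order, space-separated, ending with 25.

61: root
50: left child of 61 (depth 1)
46: left child of 50 (depth 2)
60: right child of 50 (depth 2)
12: left child of 46 (depth 3)
27: right child of 12 (depth 4)
22: left child of 27 (depth 5)
53: left child of 60 (depth 3)
59: right child of 53 (depth 4)
24: right child of 22 (depth 6)
62: right child of 61 (depth 1)
28: right child of 27 (depth 5)
25: right child of 24 (depth 7)
20: left child of 22 (depth 6)
33: right child of 28 (depth 6)
16: left child of 20 (depth 7)
49: right child of 46 (depth 3)
11: left child of 12 (depth 4)
21: right child of 20 (depth 7)
47: left child of 49 (depth 4)
55: left child of 59 (depth 5)
34: right child of 33 (depth 7)
36: right child of 34 (depth 8)
39: right child of 36 (depth 9)

61 50 46 12 27 22 24 25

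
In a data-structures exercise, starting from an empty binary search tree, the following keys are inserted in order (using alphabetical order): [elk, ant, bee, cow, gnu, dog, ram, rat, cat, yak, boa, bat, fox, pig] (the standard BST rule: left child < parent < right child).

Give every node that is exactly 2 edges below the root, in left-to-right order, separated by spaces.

bee fox ram

Insert elk: tree is empty, so elk becomes the root.
Insert ant: ant < elk → go left. Place as left child of elk.
Insert bee: bee < elk → go left; bee > ant → go right. Place as right child of ant.
Insert cow: cow < elk → go left; cow > ant → go right; cow > bee → go right. Place as right child of bee.
Insert gnu: gnu > elk → go right. Place as right child of elk.
Insert dog: dog < elk → go left; dog > ant → go right; dog > bee → go right; dog > cow → go right. Place as right child of cow.
Insert ram: ram > elk → go right; ram > gnu → go right. Place as right child of gnu.
Insert rat: rat > elk → go right; rat > gnu → go right; rat > ram → go right. Place as right child of ram.
Insert cat: cat < elk → go left; cat > ant → go right; cat > bee → go right; cat < cow → go left. Place as left child of cow.
Insert yak: yak > elk → go right; yak > gnu → go right; yak > ram → go right; yak > rat → go right. Place as right child of rat.
Insert boa: boa < elk → go left; boa > ant → go right; boa > bee → go right; boa < cow → go left; boa < cat → go left. Place as left child of cat.
Insert bat: bat < elk → go left; bat > ant → go right; bat < bee → go left. Place as left child of bee.
Insert fox: fox > elk → go right; fox < gnu → go left. Place as left child of gnu.
Insert pig: pig > elk → go right; pig > gnu → go right; pig < ram → go left. Place as left child of ram.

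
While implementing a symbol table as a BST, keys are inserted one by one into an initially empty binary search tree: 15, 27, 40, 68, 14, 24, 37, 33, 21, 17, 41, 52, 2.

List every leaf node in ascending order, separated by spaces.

Resulting structure (node: left, right):
  15: L=14, R=27
  27: L=24, R=40
  40: L=37, R=68
  68: L=41, R=–
  14: L=2, R=–
  24: L=21, R=–
  37: L=33, R=–
  33: L=–, R=–
  21: L=17, R=–
  17: L=–, R=–
  41: L=–, R=52
  52: L=–, R=–
  2: L=–, R=–

2 17 33 52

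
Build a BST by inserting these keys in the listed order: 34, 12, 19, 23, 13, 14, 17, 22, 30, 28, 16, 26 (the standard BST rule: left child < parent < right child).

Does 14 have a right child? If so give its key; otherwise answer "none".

17

34: root
12: left child of 34 (depth 1)
19: right child of 12 (depth 2)
23: right child of 19 (depth 3)
13: left child of 19 (depth 3)
14: right child of 13 (depth 4)
17: right child of 14 (depth 5)
22: left child of 23 (depth 4)
30: right child of 23 (depth 4)
28: left child of 30 (depth 5)
16: left child of 17 (depth 6)
26: left child of 28 (depth 6)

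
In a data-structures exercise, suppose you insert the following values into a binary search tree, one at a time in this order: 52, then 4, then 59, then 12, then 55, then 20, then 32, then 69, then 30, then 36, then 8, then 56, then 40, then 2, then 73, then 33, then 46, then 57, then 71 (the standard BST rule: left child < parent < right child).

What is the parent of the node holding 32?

52: root
4: left child of 52 (depth 1)
59: right child of 52 (depth 1)
12: right child of 4 (depth 2)
55: left child of 59 (depth 2)
20: right child of 12 (depth 3)
32: right child of 20 (depth 4)
69: right child of 59 (depth 2)
30: left child of 32 (depth 5)
36: right child of 32 (depth 5)
8: left child of 12 (depth 3)
56: right child of 55 (depth 3)
40: right child of 36 (depth 6)
2: left child of 4 (depth 2)
73: right child of 69 (depth 3)
33: left child of 36 (depth 6)
46: right child of 40 (depth 7)
57: right child of 56 (depth 4)
71: left child of 73 (depth 4)

20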